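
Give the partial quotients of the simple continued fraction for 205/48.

[4; 3, 1, 2, 4]

Run the Euclidean algorithm on 205 and 48; the successive quotients are the partial quotients a_0, a_1, ... (each step inverts the fractional part left over by the previous one):
  205 = 4*48 + 13, so a_0 = 4.
  48 = 3*13 + 9, so a_1 = 3.
  13 = 1*9 + 4, so a_2 = 1.
  9 = 2*4 + 1, so a_3 = 2.
  4 = 4*1 + 0, so a_4 = 4.
The remainder reaches 0 after 5 divisions, so the expansion has 5 partial quotients, read off in order.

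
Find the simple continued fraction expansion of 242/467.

Run the Euclidean algorithm on 242 and 467; the successive quotients are the partial quotients a_0, a_1, ... (each step inverts the fractional part left over by the previous one):
  242 = 0*467 + 242, so a_0 = 0.
  467 = 1*242 + 225, so a_1 = 1.
  242 = 1*225 + 17, so a_2 = 1.
  225 = 13*17 + 4, so a_3 = 13.
  17 = 4*4 + 1, so a_4 = 4.
  4 = 4*1 + 0, so a_5 = 4.
The remainder reaches 0 after 6 divisions, so the expansion has 6 partial quotients, read off in order.

[0; 1, 1, 13, 4, 4]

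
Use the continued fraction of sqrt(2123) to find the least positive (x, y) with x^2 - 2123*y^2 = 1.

(x, y) = (62078642, 1347309)

First expand sqrt(2123) as a continued fraction. With x_i = (sqrt(2123) + m_i)/d_i and (m_0, d_0) = (0, 1): a_0 = floor(sqrt(2123)) = 46, since 46^2 = 2116 <= 2123 < 2209 = 47^2.
Iterate m_{i+1} = d_i*a_i - m_i, d_{i+1} = (2123 - m_{i+1}^2)/d_i, a_{i+1} = floor((a_0 + m_{i+1})/d_{i+1}):
  m_1 = 1*46 - 0 = 46, d_1 = (2123 - 46^2)/1 = 7/1 = 7, a_1 = floor((46 + 46)/7) = 13.
  m_2 = 7*13 - 46 = 45, d_2 = (2123 - 45^2)/7 = 98/7 = 14, a_2 = floor((46 + 45)/14) = 6.
  m_3 = 14*6 - 45 = 39, d_3 = (2123 - 39^2)/14 = 602/14 = 43, a_3 = floor((46 + 39)/43) = 1.
  m_4 = 43*1 - 39 = 4, d_4 = (2123 - 4^2)/43 = 2107/43 = 49, a_4 = floor((46 + 4)/49) = 1.
  m_5 = 49*1 - 4 = 45, d_5 = (2123 - 45^2)/49 = 98/49 = 2, a_5 = floor((46 + 45)/2) = 45.
  m_6 = 2*45 - 45 = 45, d_6 = (2123 - 45^2)/2 = 98/2 = 49, a_6 = floor((46 + 45)/49) = 1.
  m_7 = 49*1 - 45 = 4, d_7 = (2123 - 4^2)/49 = 2107/49 = 43, a_7 = floor((46 + 4)/43) = 1.
  m_8 = 43*1 - 4 = 39, d_8 = (2123 - 39^2)/43 = 602/43 = 14, a_8 = floor((46 + 39)/14) = 6.
  m_9 = 14*6 - 39 = 45, d_9 = (2123 - 45^2)/14 = 98/14 = 7, a_9 = floor((46 + 45)/7) = 13.
  m_10 = 7*13 - 45 = 46, d_10 = (2123 - 46^2)/7 = 7/7 = 1, a_10 = floor((46 + 46)/1) = 92.
  m_11 = 1*92 - 46 = 46, d_11 = (2123 - 46^2)/1 = 7/1 = 7: (m_11, d_11) = (m_1, d_1) = (46, 7), so from here the quotients repeat a_1, ..., a_10; the period length is 10.
So sqrt(2123) = [46; (13, 6, 1, 1, 45, 1, 1, 6, 13, 92)] with period length k = 10.
k is even, so the fundamental solution of x^2 - 2123y^2 = 1 is (p_{k-1}, q_{k-1}) = (p_9, q_9); compute convergents through index 9.
Convergents (p_i = a_i*p_{i-1} + p_{i-2}, q_i = a_i*q_{i-1} + q_{i-2} with p_{-2}=0, p_{-1}=1, q_{-2}=1, q_{-1}=0):
  i=0: a_0=46, p_0 = 46*1 + 0 = 46, q_0 = 46*0 + 1 = 1.
  i=1: a_1=13, p_1 = 13*46 + 1 = 599, q_1 = 13*1 + 0 = 13.
  i=2: a_2=6, p_2 = 6*599 + 46 = 3640, q_2 = 6*13 + 1 = 79.
  i=3: a_3=1, p_3 = 1*3640 + 599 = 4239, q_3 = 1*79 + 13 = 92.
  i=4: a_4=1, p_4 = 1*4239 + 3640 = 7879, q_4 = 1*92 + 79 = 171.
  i=5: a_5=45, p_5 = 45*7879 + 4239 = 358794, q_5 = 45*171 + 92 = 7787.
  i=6: a_6=1, p_6 = 1*358794 + 7879 = 366673, q_6 = 1*7787 + 171 = 7958.
  i=7: a_7=1, p_7 = 1*366673 + 358794 = 725467, q_7 = 1*7958 + 7787 = 15745.
  i=8: a_8=6, p_8 = 6*725467 + 366673 = 4719475, q_8 = 6*15745 + 7958 = 102428.
  i=9: a_9=13, p_9 = 13*4719475 + 725467 = 62078642, q_9 = 13*102428 + 15745 = 1347309.
Check: 62078642^2 - 2123*1347309^2 = 3853757792564164 - 3853757792564163 = 1, so (x, y) = (62078642, 1347309) solves the equation, and by the theorem it is the least positive solution.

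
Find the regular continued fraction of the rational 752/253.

[2; 1, 35, 7]

Run the Euclidean algorithm on 752 and 253; the successive quotients are the partial quotients a_0, a_1, ... (each step inverts the fractional part left over by the previous one):
  752 = 2*253 + 246, so a_0 = 2.
  253 = 1*246 + 7, so a_1 = 1.
  246 = 35*7 + 1, so a_2 = 35.
  7 = 7*1 + 0, so a_3 = 7.
The remainder reaches 0 after 4 divisions, so the expansion has 4 partial quotients, read off in order.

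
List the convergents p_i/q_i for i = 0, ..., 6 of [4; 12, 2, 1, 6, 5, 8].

Using the convergent recurrence p_i = a_i*p_{i-1} + p_{i-2}, q_i = a_i*q_{i-1} + q_{i-2} with p_{-2}=0, p_{-1}=1, q_{-2}=1, q_{-1}=0:
  i=0: a_0=4, p_0 = 4*1 + 0 = 4, q_0 = 4*0 + 1 = 1.
  i=1: a_1=12, p_1 = 12*4 + 1 = 49, q_1 = 12*1 + 0 = 12.
  i=2: a_2=2, p_2 = 2*49 + 4 = 102, q_2 = 2*12 + 1 = 25.
  i=3: a_3=1, p_3 = 1*102 + 49 = 151, q_3 = 1*25 + 12 = 37.
  i=4: a_4=6, p_4 = 6*151 + 102 = 1008, q_4 = 6*37 + 25 = 247.
  i=5: a_5=5, p_5 = 5*1008 + 151 = 5191, q_5 = 5*247 + 37 = 1272.
  i=6: a_6=8, p_6 = 8*5191 + 1008 = 42536, q_6 = 8*1272 + 247 = 10423.

4/1, 49/12, 102/25, 151/37, 1008/247, 5191/1272, 42536/10423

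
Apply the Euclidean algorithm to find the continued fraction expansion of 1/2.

Run the Euclidean algorithm on 1 and 2; the successive quotients are the partial quotients a_0, a_1, ... (each step inverts the fractional part left over by the previous one):
  1 = 0*2 + 1, so a_0 = 0.
  2 = 2*1 + 0, so a_1 = 2.
The remainder reaches 0 after 2 divisions, so the expansion has 2 partial quotients, read off in order.

[0; 2]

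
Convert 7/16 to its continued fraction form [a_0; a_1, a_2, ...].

[0; 2, 3, 2]

Run the Euclidean algorithm on 7 and 16; the successive quotients are the partial quotients a_0, a_1, ... (each step inverts the fractional part left over by the previous one):
  7 = 0*16 + 7, so a_0 = 0.
  16 = 2*7 + 2, so a_1 = 2.
  7 = 3*2 + 1, so a_2 = 3.
  2 = 2*1 + 0, so a_3 = 2.
The remainder reaches 0 after 4 divisions, so the expansion has 4 partial quotients, read off in order.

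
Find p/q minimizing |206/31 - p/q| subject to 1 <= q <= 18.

Expand x = 206/31 as a continued fraction with the Euclidean algorithm:
  206 = 6*31 + 20, so a_0 = 6.
  31 = 1*20 + 11, so a_1 = 1.
  20 = 1*11 + 9, so a_2 = 1.
  11 = 1*9 + 2, so a_3 = 1.
  9 = 4*2 + 1, so a_4 = 4.
  2 = 2*1 + 0, so a_5 = 2.
so x = [6; 1, 1, 1, 4, 2].
Convergents (p_i = a_i*p_{i-1} + p_{i-2}, q_i = a_i*q_{i-1} + q_{i-2} with p_{-2}=0, p_{-1}=1, q_{-2}=1, q_{-1}=0), until the denominator exceeds 18:
  i=0: a_0=6, p_0 = 6*1 + 0 = 6, q_0 = 6*0 + 1 = 1.
  i=1: a_1=1, p_1 = 1*6 + 1 = 7, q_1 = 1*1 + 0 = 1.
  i=2: a_2=1, p_2 = 1*7 + 6 = 13, q_2 = 1*1 + 1 = 2.
  i=3: a_3=1, p_3 = 1*13 + 7 = 20, q_3 = 1*2 + 1 = 3.
  i=4: a_4=4, p_4 = 4*20 + 13 = 93, q_4 = 4*3 + 2 = 14.
  i=5: a_5=2, p_5 = 2*93 + 20 = 206, q_5 = 2*14 + 3 = 31.
q_5 = 31 > 18, so the last convergent with denominator <= 18 is p_4/q_4 = 93/14.
The closest fraction with denominator <= 18 is either p_4/q_4 or the intermediate fraction (k*p_4 + p_3)/(k*q_4 + q_3) with the largest k >= 1 whose denominator stays <= 18; these approach x as k grows, and every other convergent or intermediate fraction in range is farther away.
Largest k: floor((18 - q_3)/q_4) = floor((18 - 3)/14) = 1.
That gives (1*93 + 20)/(1*14 + 3) = 113/17.
Compare the errors: |x - 93/14| = |206*14 - 93*31|/(31*14) = 1/434, and |x - 113/17| = |206*17 - 113*31|/(31*17) = 1/527.
Cross-multiplying, 1*434 = 434 < 527 = 1*527, so 1/527 is smaller: the intermediate fraction 113/17 is closer to x than 93/14.

113/17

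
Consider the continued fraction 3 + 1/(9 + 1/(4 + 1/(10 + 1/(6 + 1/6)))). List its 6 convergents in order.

Using the convergent recurrence p_i = a_i*p_{i-1} + p_{i-2}, q_i = a_i*q_{i-1} + q_{i-2} with p_{-2}=0, p_{-1}=1, q_{-2}=1, q_{-1}=0:
  i=0: a_0=3, p_0 = 3*1 + 0 = 3, q_0 = 3*0 + 1 = 1.
  i=1: a_1=9, p_1 = 9*3 + 1 = 28, q_1 = 9*1 + 0 = 9.
  i=2: a_2=4, p_2 = 4*28 + 3 = 115, q_2 = 4*9 + 1 = 37.
  i=3: a_3=10, p_3 = 10*115 + 28 = 1178, q_3 = 10*37 + 9 = 379.
  i=4: a_4=6, p_4 = 6*1178 + 115 = 7183, q_4 = 6*379 + 37 = 2311.
  i=5: a_5=6, p_5 = 6*7183 + 1178 = 44276, q_5 = 6*2311 + 379 = 14245.

3/1, 28/9, 115/37, 1178/379, 7183/2311, 44276/14245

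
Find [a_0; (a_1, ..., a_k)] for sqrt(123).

[11; (11, 22)]

Write x_i = (sqrt(123) + m_i)/d_i with (m_0, d_0) = (0, 1). a_0 = floor(sqrt(123)) = 11, since 11^2 = 121 <= 123 < 144 = 12^2.
Iterate m_{i+1} = d_i*a_i - m_i, d_{i+1} = (123 - m_{i+1}^2)/d_i, a_{i+1} = floor((a_0 + m_{i+1})/d_{i+1}):
  m_1 = 1*11 - 0 = 11, d_1 = (123 - 11^2)/1 = 2/1 = 2, a_1 = floor((11 + 11)/2) = 11.
  m_2 = 2*11 - 11 = 11, d_2 = (123 - 11^2)/2 = 2/2 = 1, a_2 = floor((11 + 11)/1) = 22.
  m_3 = 1*22 - 11 = 11, d_3 = (123 - 11^2)/1 = 2/1 = 2: (m_3, d_3) = (m_1, d_1) = (11, 2), so from here the quotients repeat a_1, a_2; the period length is 2.
Hence the expansion of sqrt(123) is a_0 = 11 followed by the repeating block 11, 22 (period 2).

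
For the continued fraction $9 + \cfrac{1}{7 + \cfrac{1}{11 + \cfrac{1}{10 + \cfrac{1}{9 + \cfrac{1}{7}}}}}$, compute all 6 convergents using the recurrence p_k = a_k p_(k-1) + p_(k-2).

Using the convergent recurrence p_i = a_i*p_{i-1} + p_{i-2}, q_i = a_i*q_{i-1} + q_{i-2} with p_{-2}=0, p_{-1}=1, q_{-2}=1, q_{-1}=0:
  i=0: a_0=9, p_0 = 9*1 + 0 = 9, q_0 = 9*0 + 1 = 1.
  i=1: a_1=7, p_1 = 7*9 + 1 = 64, q_1 = 7*1 + 0 = 7.
  i=2: a_2=11, p_2 = 11*64 + 9 = 713, q_2 = 11*7 + 1 = 78.
  i=3: a_3=10, p_3 = 10*713 + 64 = 7194, q_3 = 10*78 + 7 = 787.
  i=4: a_4=9, p_4 = 9*7194 + 713 = 65459, q_4 = 9*787 + 78 = 7161.
  i=5: a_5=7, p_5 = 7*65459 + 7194 = 465407, q_5 = 7*7161 + 787 = 50914.

9/1, 64/7, 713/78, 7194/787, 65459/7161, 465407/50914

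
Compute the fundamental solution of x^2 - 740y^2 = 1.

First expand sqrt(740) as a continued fraction. With x_i = (sqrt(740) + m_i)/d_i and (m_0, d_0) = (0, 1): a_0 = floor(sqrt(740)) = 27, since 27^2 = 729 <= 740 < 784 = 28^2.
Iterate m_{i+1} = d_i*a_i - m_i, d_{i+1} = (740 - m_{i+1}^2)/d_i, a_{i+1} = floor((a_0 + m_{i+1})/d_{i+1}):
  m_1 = 1*27 - 0 = 27, d_1 = (740 - 27^2)/1 = 11/1 = 11, a_1 = floor((27 + 27)/11) = 4.
  m_2 = 11*4 - 27 = 17, d_2 = (740 - 17^2)/11 = 451/11 = 41, a_2 = floor((27 + 17)/41) = 1.
  m_3 = 41*1 - 17 = 24, d_3 = (740 - 24^2)/41 = 164/41 = 4, a_3 = floor((27 + 24)/4) = 12.
  m_4 = 4*12 - 24 = 24, d_4 = (740 - 24^2)/4 = 164/4 = 41, a_4 = floor((27 + 24)/41) = 1.
  m_5 = 41*1 - 24 = 17, d_5 = (740 - 17^2)/41 = 451/41 = 11, a_5 = floor((27 + 17)/11) = 4.
  m_6 = 11*4 - 17 = 27, d_6 = (740 - 27^2)/11 = 11/11 = 1, a_6 = floor((27 + 27)/1) = 54.
  m_7 = 1*54 - 27 = 27, d_7 = (740 - 27^2)/1 = 11/1 = 11: (m_7, d_7) = (m_1, d_1) = (27, 11), so from here the quotients repeat a_1, ..., a_6; the period length is 6.
So sqrt(740) = [27; (4, 1, 12, 1, 4, 54)] with period length k = 6.
k is even, so the fundamental solution of x^2 - 740y^2 = 1 is (p_{k-1}, q_{k-1}) = (p_5, q_5); compute convergents through index 5.
Convergents (p_i = a_i*p_{i-1} + p_{i-2}, q_i = a_i*q_{i-1} + q_{i-2} with p_{-2}=0, p_{-1}=1, q_{-2}=1, q_{-1}=0):
  i=0: a_0=27, p_0 = 27*1 + 0 = 27, q_0 = 27*0 + 1 = 1.
  i=1: a_1=4, p_1 = 4*27 + 1 = 109, q_1 = 4*1 + 0 = 4.
  i=2: a_2=1, p_2 = 1*109 + 27 = 136, q_2 = 1*4 + 1 = 5.
  i=3: a_3=12, p_3 = 12*136 + 109 = 1741, q_3 = 12*5 + 4 = 64.
  i=4: a_4=1, p_4 = 1*1741 + 136 = 1877, q_4 = 1*64 + 5 = 69.
  i=5: a_5=4, p_5 = 4*1877 + 1741 = 9249, q_5 = 4*69 + 64 = 340.
Check: 9249^2 - 740*340^2 = 85544001 - 85544000 = 1, so (x, y) = (9249, 340) solves the equation, and by the theorem it is the least positive solution.

(x, y) = (9249, 340)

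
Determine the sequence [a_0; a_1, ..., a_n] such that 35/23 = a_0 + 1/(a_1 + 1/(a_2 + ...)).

Run the Euclidean algorithm on 35 and 23; the successive quotients are the partial quotients a_0, a_1, ... (each step inverts the fractional part left over by the previous one):
  35 = 1*23 + 12, so a_0 = 1.
  23 = 1*12 + 11, so a_1 = 1.
  12 = 1*11 + 1, so a_2 = 1.
  11 = 11*1 + 0, so a_3 = 11.
The remainder reaches 0 after 4 divisions, so the expansion has 4 partial quotients, read off in order.

[1; 1, 1, 11]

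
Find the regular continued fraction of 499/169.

[2; 1, 20, 8]

Run the Euclidean algorithm on 499 and 169; the successive quotients are the partial quotients a_0, a_1, ... (each step inverts the fractional part left over by the previous one):
  499 = 2*169 + 161, so a_0 = 2.
  169 = 1*161 + 8, so a_1 = 1.
  161 = 20*8 + 1, so a_2 = 20.
  8 = 8*1 + 0, so a_3 = 8.
The remainder reaches 0 after 4 divisions, so the expansion has 4 partial quotients, read off in order.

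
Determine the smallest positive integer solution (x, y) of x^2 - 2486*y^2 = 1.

First expand sqrt(2486) as a continued fraction. With x_i = (sqrt(2486) + m_i)/d_i and (m_0, d_0) = (0, 1): a_0 = floor(sqrt(2486)) = 49, since 49^2 = 2401 <= 2486 < 2500 = 50^2.
Iterate m_{i+1} = d_i*a_i - m_i, d_{i+1} = (2486 - m_{i+1}^2)/d_i, a_{i+1} = floor((a_0 + m_{i+1})/d_{i+1}):
  m_1 = 1*49 - 0 = 49, d_1 = (2486 - 49^2)/1 = 85/1 = 85, a_1 = floor((49 + 49)/85) = 1.
  m_2 = 85*1 - 49 = 36, d_2 = (2486 - 36^2)/85 = 1190/85 = 14, a_2 = floor((49 + 36)/14) = 6.
  m_3 = 14*6 - 36 = 48, d_3 = (2486 - 48^2)/14 = 182/14 = 13, a_3 = floor((49 + 48)/13) = 7.
  m_4 = 13*7 - 48 = 43, d_4 = (2486 - 43^2)/13 = 637/13 = 49, a_4 = floor((49 + 43)/49) = 1.
  m_5 = 49*1 - 43 = 6, d_5 = (2486 - 6^2)/49 = 2450/49 = 50, a_5 = floor((49 + 6)/50) = 1.
  m_6 = 50*1 - 6 = 44, d_6 = (2486 - 44^2)/50 = 550/50 = 11, a_6 = floor((49 + 44)/11) = 8.
  m_7 = 11*8 - 44 = 44, d_7 = (2486 - 44^2)/11 = 550/11 = 50, a_7 = floor((49 + 44)/50) = 1.
  m_8 = 50*1 - 44 = 6, d_8 = (2486 - 6^2)/50 = 2450/50 = 49, a_8 = floor((49 + 6)/49) = 1.
  m_9 = 49*1 - 6 = 43, d_9 = (2486 - 43^2)/49 = 637/49 = 13, a_9 = floor((49 + 43)/13) = 7.
  m_10 = 13*7 - 43 = 48, d_10 = (2486 - 48^2)/13 = 182/13 = 14, a_10 = floor((49 + 48)/14) = 6.
  m_11 = 14*6 - 48 = 36, d_11 = (2486 - 36^2)/14 = 1190/14 = 85, a_11 = floor((49 + 36)/85) = 1.
  m_12 = 85*1 - 36 = 49, d_12 = (2486 - 49^2)/85 = 85/85 = 1, a_12 = floor((49 + 49)/1) = 98.
  m_13 = 1*98 - 49 = 49, d_13 = (2486 - 49^2)/1 = 85/1 = 85: (m_13, d_13) = (m_1, d_1) = (49, 85), so from here the quotients repeat a_1, ..., a_12; the period length is 12.
So sqrt(2486) = [49; (1, 6, 7, 1, 1, 8, 1, 1, 7, 6, 1, 98)] with period length k = 12.
k is even, so the fundamental solution of x^2 - 2486y^2 = 1 is (p_{k-1}, q_{k-1}) = (p_11, q_11); compute convergents through index 11.
Convergents (p_i = a_i*p_{i-1} + p_{i-2}, q_i = a_i*q_{i-1} + q_{i-2} with p_{-2}=0, p_{-1}=1, q_{-2}=1, q_{-1}=0):
  i=0: a_0=49, p_0 = 49*1 + 0 = 49, q_0 = 49*0 + 1 = 1.
  i=1: a_1=1, p_1 = 1*49 + 1 = 50, q_1 = 1*1 + 0 = 1.
  i=2: a_2=6, p_2 = 6*50 + 49 = 349, q_2 = 6*1 + 1 = 7.
  i=3: a_3=7, p_3 = 7*349 + 50 = 2493, q_3 = 7*7 + 1 = 50.
  i=4: a_4=1, p_4 = 1*2493 + 349 = 2842, q_4 = 1*50 + 7 = 57.
  i=5: a_5=1, p_5 = 1*2842 + 2493 = 5335, q_5 = 1*57 + 50 = 107.
  i=6: a_6=8, p_6 = 8*5335 + 2842 = 45522, q_6 = 8*107 + 57 = 913.
  i=7: a_7=1, p_7 = 1*45522 + 5335 = 50857, q_7 = 1*913 + 107 = 1020.
  i=8: a_8=1, p_8 = 1*50857 + 45522 = 96379, q_8 = 1*1020 + 913 = 1933.
  i=9: a_9=7, p_9 = 7*96379 + 50857 = 725510, q_9 = 7*1933 + 1020 = 14551.
  i=10: a_10=6, p_10 = 6*725510 + 96379 = 4449439, q_10 = 6*14551 + 1933 = 89239.
  i=11: a_11=1, p_11 = 1*4449439 + 725510 = 5174949, q_11 = 1*89239 + 14551 = 103790.
Check: 5174949^2 - 2486*103790^2 = 26780097152601 - 26780097152600 = 1, so (x, y) = (5174949, 103790) solves the equation, and by the theorem it is the least positive solution.

(x, y) = (5174949, 103790)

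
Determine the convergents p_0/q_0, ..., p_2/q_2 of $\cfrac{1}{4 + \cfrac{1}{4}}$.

0/1, 1/4, 4/17

Using the convergent recurrence p_i = a_i*p_{i-1} + p_{i-2}, q_i = a_i*q_{i-1} + q_{i-2} with p_{-2}=0, p_{-1}=1, q_{-2}=1, q_{-1}=0:
  i=0: a_0=0, p_0 = 0*1 + 0 = 0, q_0 = 0*0 + 1 = 1.
  i=1: a_1=4, p_1 = 4*0 + 1 = 1, q_1 = 4*1 + 0 = 4.
  i=2: a_2=4, p_2 = 4*1 + 0 = 4, q_2 = 4*4 + 1 = 17.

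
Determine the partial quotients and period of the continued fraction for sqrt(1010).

Write x_i = (sqrt(1010) + m_i)/d_i with (m_0, d_0) = (0, 1). a_0 = floor(sqrt(1010)) = 31, since 31^2 = 961 <= 1010 < 1024 = 32^2.
Iterate m_{i+1} = d_i*a_i - m_i, d_{i+1} = (1010 - m_{i+1}^2)/d_i, a_{i+1} = floor((a_0 + m_{i+1})/d_{i+1}):
  m_1 = 1*31 - 0 = 31, d_1 = (1010 - 31^2)/1 = 49/1 = 49, a_1 = floor((31 + 31)/49) = 1.
  m_2 = 49*1 - 31 = 18, d_2 = (1010 - 18^2)/49 = 686/49 = 14, a_2 = floor((31 + 18)/14) = 3.
  m_3 = 14*3 - 18 = 24, d_3 = (1010 - 24^2)/14 = 434/14 = 31, a_3 = floor((31 + 24)/31) = 1.
  m_4 = 31*1 - 24 = 7, d_4 = (1010 - 7^2)/31 = 961/31 = 31, a_4 = floor((31 + 7)/31) = 1.
  m_5 = 31*1 - 7 = 24, d_5 = (1010 - 24^2)/31 = 434/31 = 14, a_5 = floor((31 + 24)/14) = 3.
  m_6 = 14*3 - 24 = 18, d_6 = (1010 - 18^2)/14 = 686/14 = 49, a_6 = floor((31 + 18)/49) = 1.
  m_7 = 49*1 - 18 = 31, d_7 = (1010 - 31^2)/49 = 49/49 = 1, a_7 = floor((31 + 31)/1) = 62.
  m_8 = 1*62 - 31 = 31, d_8 = (1010 - 31^2)/1 = 49/1 = 49: (m_8, d_8) = (m_1, d_1) = (31, 49), so from here the quotients repeat a_1, ..., a_7; the period length is 7.
Hence the expansion of sqrt(1010) is a_0 = 31 followed by the repeating block 1, 3, 1, 1, 3, 1, 62 (period 7).

[31; (1, 3, 1, 1, 3, 1, 62)]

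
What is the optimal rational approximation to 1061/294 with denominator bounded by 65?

Expand x = 1061/294 as a continued fraction with the Euclidean algorithm:
  1061 = 3*294 + 179, so a_0 = 3.
  294 = 1*179 + 115, so a_1 = 1.
  179 = 1*115 + 64, so a_2 = 1.
  115 = 1*64 + 51, so a_3 = 1.
  64 = 1*51 + 13, so a_4 = 1.
  51 = 3*13 + 12, so a_5 = 3.
  13 = 1*12 + 1, so a_6 = 1.
  12 = 12*1 + 0, so a_7 = 12.
so x = [3; 1, 1, 1, 1, 3, 1, 12].
Convergents (p_i = a_i*p_{i-1} + p_{i-2}, q_i = a_i*q_{i-1} + q_{i-2} with p_{-2}=0, p_{-1}=1, q_{-2}=1, q_{-1}=0), until the denominator exceeds 65:
  i=0: a_0=3, p_0 = 3*1 + 0 = 3, q_0 = 3*0 + 1 = 1.
  i=1: a_1=1, p_1 = 1*3 + 1 = 4, q_1 = 1*1 + 0 = 1.
  i=2: a_2=1, p_2 = 1*4 + 3 = 7, q_2 = 1*1 + 1 = 2.
  i=3: a_3=1, p_3 = 1*7 + 4 = 11, q_3 = 1*2 + 1 = 3.
  i=4: a_4=1, p_4 = 1*11 + 7 = 18, q_4 = 1*3 + 2 = 5.
  i=5: a_5=3, p_5 = 3*18 + 11 = 65, q_5 = 3*5 + 3 = 18.
  i=6: a_6=1, p_6 = 1*65 + 18 = 83, q_6 = 1*18 + 5 = 23.
  i=7: a_7=12, p_7 = 12*83 + 65 = 1061, q_7 = 12*23 + 18 = 294.
q_7 = 294 > 65, so the last convergent with denominator <= 65 is p_6/q_6 = 83/23.
The closest fraction with denominator <= 65 is either p_6/q_6 or the intermediate fraction (k*p_6 + p_5)/(k*q_6 + q_5) with the largest k >= 1 whose denominator stays <= 65; these approach x as k grows, and every other convergent or intermediate fraction in range is farther away.
Largest k: floor((65 - q_5)/q_6) = floor((65 - 18)/23) = 2.
That gives (2*83 + 65)/(2*23 + 18) = 231/64.
Compare the errors: |x - 83/23| = |1061*23 - 83*294|/(294*23) = 1/6762, and |x - 231/64| = |1061*64 - 231*294|/(294*64) = 10/18816.
Cross-multiplying, 1*18816 = 18816 < 67620 = 10*6762, so 1/6762 is smaller: the convergent 83/23 is closer to x than 231/64.

83/23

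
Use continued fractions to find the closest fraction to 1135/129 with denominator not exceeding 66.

44/5

Expand x = 1135/129 as a continued fraction with the Euclidean algorithm:
  1135 = 8*129 + 103, so a_0 = 8.
  129 = 1*103 + 26, so a_1 = 1.
  103 = 3*26 + 25, so a_2 = 3.
  26 = 1*25 + 1, so a_3 = 1.
  25 = 25*1 + 0, so a_4 = 25.
so x = [8; 1, 3, 1, 25].
Convergents (p_i = a_i*p_{i-1} + p_{i-2}, q_i = a_i*q_{i-1} + q_{i-2} with p_{-2}=0, p_{-1}=1, q_{-2}=1, q_{-1}=0), until the denominator exceeds 66:
  i=0: a_0=8, p_0 = 8*1 + 0 = 8, q_0 = 8*0 + 1 = 1.
  i=1: a_1=1, p_1 = 1*8 + 1 = 9, q_1 = 1*1 + 0 = 1.
  i=2: a_2=3, p_2 = 3*9 + 8 = 35, q_2 = 3*1 + 1 = 4.
  i=3: a_3=1, p_3 = 1*35 + 9 = 44, q_3 = 1*4 + 1 = 5.
  i=4: a_4=25, p_4 = 25*44 + 35 = 1135, q_4 = 25*5 + 4 = 129.
q_4 = 129 > 66, so the last convergent with denominator <= 66 is p_3/q_3 = 44/5.
The closest fraction with denominator <= 66 is either p_3/q_3 or the intermediate fraction (k*p_3 + p_2)/(k*q_3 + q_2) with the largest k >= 1 whose denominator stays <= 66; these approach x as k grows, and every other convergent or intermediate fraction in range is farther away.
Largest k: floor((66 - q_2)/q_3) = floor((66 - 4)/5) = 12.
That gives (12*44 + 35)/(12*5 + 4) = 563/64.
Compare the errors: |x - 44/5| = |1135*5 - 44*129|/(129*5) = 1/645, and |x - 563/64| = |1135*64 - 563*129|/(129*64) = 13/8256.
Cross-multiplying, 1*8256 = 8256 < 8385 = 13*645, so 1/645 is smaller: the convergent 44/5 is closer to x than 563/64.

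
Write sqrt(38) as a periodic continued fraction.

[6; (6, 12)]

Write x_i = (sqrt(38) + m_i)/d_i with (m_0, d_0) = (0, 1). a_0 = floor(sqrt(38)) = 6, since 6^2 = 36 <= 38 < 49 = 7^2.
Iterate m_{i+1} = d_i*a_i - m_i, d_{i+1} = (38 - m_{i+1}^2)/d_i, a_{i+1} = floor((a_0 + m_{i+1})/d_{i+1}):
  m_1 = 1*6 - 0 = 6, d_1 = (38 - 6^2)/1 = 2/1 = 2, a_1 = floor((6 + 6)/2) = 6.
  m_2 = 2*6 - 6 = 6, d_2 = (38 - 6^2)/2 = 2/2 = 1, a_2 = floor((6 + 6)/1) = 12.
  m_3 = 1*12 - 6 = 6, d_3 = (38 - 6^2)/1 = 2/1 = 2: (m_3, d_3) = (m_1, d_1) = (6, 2), so from here the quotients repeat a_1, a_2; the period length is 2.
Hence the expansion of sqrt(38) is a_0 = 6 followed by the repeating block 6, 12 (period 2).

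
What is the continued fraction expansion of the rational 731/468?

Run the Euclidean algorithm on 731 and 468; the successive quotients are the partial quotients a_0, a_1, ... (each step inverts the fractional part left over by the previous one):
  731 = 1*468 + 263, so a_0 = 1.
  468 = 1*263 + 205, so a_1 = 1.
  263 = 1*205 + 58, so a_2 = 1.
  205 = 3*58 + 31, so a_3 = 3.
  58 = 1*31 + 27, so a_4 = 1.
  31 = 1*27 + 4, so a_5 = 1.
  27 = 6*4 + 3, so a_6 = 6.
  4 = 1*3 + 1, so a_7 = 1.
  3 = 3*1 + 0, so a_8 = 3.
The remainder reaches 0 after 9 divisions, so the expansion has 9 partial quotients, read off in order.

[1; 1, 1, 3, 1, 1, 6, 1, 3]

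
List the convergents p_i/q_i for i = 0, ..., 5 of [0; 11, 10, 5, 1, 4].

0/1, 1/11, 10/111, 51/566, 61/677, 295/3274

Using the convergent recurrence p_i = a_i*p_{i-1} + p_{i-2}, q_i = a_i*q_{i-1} + q_{i-2} with p_{-2}=0, p_{-1}=1, q_{-2}=1, q_{-1}=0:
  i=0: a_0=0, p_0 = 0*1 + 0 = 0, q_0 = 0*0 + 1 = 1.
  i=1: a_1=11, p_1 = 11*0 + 1 = 1, q_1 = 11*1 + 0 = 11.
  i=2: a_2=10, p_2 = 10*1 + 0 = 10, q_2 = 10*11 + 1 = 111.
  i=3: a_3=5, p_3 = 5*10 + 1 = 51, q_3 = 5*111 + 11 = 566.
  i=4: a_4=1, p_4 = 1*51 + 10 = 61, q_4 = 1*566 + 111 = 677.
  i=5: a_5=4, p_5 = 4*61 + 51 = 295, q_5 = 4*677 + 566 = 3274.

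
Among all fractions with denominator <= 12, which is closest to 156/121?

9/7

Expand x = 156/121 as a continued fraction with the Euclidean algorithm:
  156 = 1*121 + 35, so a_0 = 1.
  121 = 3*35 + 16, so a_1 = 3.
  35 = 2*16 + 3, so a_2 = 2.
  16 = 5*3 + 1, so a_3 = 5.
  3 = 3*1 + 0, so a_4 = 3.
so x = [1; 3, 2, 5, 3].
Convergents (p_i = a_i*p_{i-1} + p_{i-2}, q_i = a_i*q_{i-1} + q_{i-2} with p_{-2}=0, p_{-1}=1, q_{-2}=1, q_{-1}=0), until the denominator exceeds 12:
  i=0: a_0=1, p_0 = 1*1 + 0 = 1, q_0 = 1*0 + 1 = 1.
  i=1: a_1=3, p_1 = 3*1 + 1 = 4, q_1 = 3*1 + 0 = 3.
  i=2: a_2=2, p_2 = 2*4 + 1 = 9, q_2 = 2*3 + 1 = 7.
  i=3: a_3=5, p_3 = 5*9 + 4 = 49, q_3 = 5*7 + 3 = 38.
q_3 = 38 > 12, so the last convergent with denominator <= 12 is p_2/q_2 = 9/7.
The closest fraction with denominator <= 12 is either p_2/q_2 or the intermediate fraction (k*p_2 + p_1)/(k*q_2 + q_1) with the largest k >= 1 whose denominator stays <= 12; these approach x as k grows, and every other convergent or intermediate fraction in range is farther away.
Largest k: floor((12 - q_1)/q_2) = floor((12 - 3)/7) = 1.
That gives (1*9 + 4)/(1*7 + 3) = 13/10.
Compare the errors: |x - 9/7| = |156*7 - 9*121|/(121*7) = 3/847, and |x - 13/10| = |156*10 - 13*121|/(121*10) = 13/1210.
Cross-multiplying, 3*1210 = 3630 < 11011 = 13*847, so 3/847 is smaller: the convergent 9/7 is closer to x than 13/10.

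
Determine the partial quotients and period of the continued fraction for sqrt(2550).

[50; (2, 100)]

Write x_i = (sqrt(2550) + m_i)/d_i with (m_0, d_0) = (0, 1). a_0 = floor(sqrt(2550)) = 50, since 50^2 = 2500 <= 2550 < 2601 = 51^2.
Iterate m_{i+1} = d_i*a_i - m_i, d_{i+1} = (2550 - m_{i+1}^2)/d_i, a_{i+1} = floor((a_0 + m_{i+1})/d_{i+1}):
  m_1 = 1*50 - 0 = 50, d_1 = (2550 - 50^2)/1 = 50/1 = 50, a_1 = floor((50 + 50)/50) = 2.
  m_2 = 50*2 - 50 = 50, d_2 = (2550 - 50^2)/50 = 50/50 = 1, a_2 = floor((50 + 50)/1) = 100.
  m_3 = 1*100 - 50 = 50, d_3 = (2550 - 50^2)/1 = 50/1 = 50: (m_3, d_3) = (m_1, d_1) = (50, 50), so from here the quotients repeat a_1, a_2; the period length is 2.
Hence the expansion of sqrt(2550) is a_0 = 50 followed by the repeating block 2, 100 (period 2).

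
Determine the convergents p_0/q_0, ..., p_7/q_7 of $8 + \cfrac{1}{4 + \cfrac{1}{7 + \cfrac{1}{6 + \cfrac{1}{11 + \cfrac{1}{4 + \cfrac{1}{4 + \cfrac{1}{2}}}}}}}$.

8/1, 33/4, 239/29, 1467/178, 16376/1987, 66971/8126, 284260/34491, 635491/77108

Using the convergent recurrence p_i = a_i*p_{i-1} + p_{i-2}, q_i = a_i*q_{i-1} + q_{i-2} with p_{-2}=0, p_{-1}=1, q_{-2}=1, q_{-1}=0:
  i=0: a_0=8, p_0 = 8*1 + 0 = 8, q_0 = 8*0 + 1 = 1.
  i=1: a_1=4, p_1 = 4*8 + 1 = 33, q_1 = 4*1 + 0 = 4.
  i=2: a_2=7, p_2 = 7*33 + 8 = 239, q_2 = 7*4 + 1 = 29.
  i=3: a_3=6, p_3 = 6*239 + 33 = 1467, q_3 = 6*29 + 4 = 178.
  i=4: a_4=11, p_4 = 11*1467 + 239 = 16376, q_4 = 11*178 + 29 = 1987.
  i=5: a_5=4, p_5 = 4*16376 + 1467 = 66971, q_5 = 4*1987 + 178 = 8126.
  i=6: a_6=4, p_6 = 4*66971 + 16376 = 284260, q_6 = 4*8126 + 1987 = 34491.
  i=7: a_7=2, p_7 = 2*284260 + 66971 = 635491, q_7 = 2*34491 + 8126 = 77108.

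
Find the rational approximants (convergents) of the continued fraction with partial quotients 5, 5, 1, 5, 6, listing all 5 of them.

5/1, 26/5, 31/6, 181/35, 1117/216

Using the convergent recurrence p_i = a_i*p_{i-1} + p_{i-2}, q_i = a_i*q_{i-1} + q_{i-2} with p_{-2}=0, p_{-1}=1, q_{-2}=1, q_{-1}=0:
  i=0: a_0=5, p_0 = 5*1 + 0 = 5, q_0 = 5*0 + 1 = 1.
  i=1: a_1=5, p_1 = 5*5 + 1 = 26, q_1 = 5*1 + 0 = 5.
  i=2: a_2=1, p_2 = 1*26 + 5 = 31, q_2 = 1*5 + 1 = 6.
  i=3: a_3=5, p_3 = 5*31 + 26 = 181, q_3 = 5*6 + 5 = 35.
  i=4: a_4=6, p_4 = 6*181 + 31 = 1117, q_4 = 6*35 + 6 = 216.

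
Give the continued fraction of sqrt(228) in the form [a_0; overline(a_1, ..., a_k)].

[15; overline(10, 30)]

Write x_i = (sqrt(228) + m_i)/d_i with (m_0, d_0) = (0, 1). a_0 = floor(sqrt(228)) = 15, since 15^2 = 225 <= 228 < 256 = 16^2.
Iterate m_{i+1} = d_i*a_i - m_i, d_{i+1} = (228 - m_{i+1}^2)/d_i, a_{i+1} = floor((a_0 + m_{i+1})/d_{i+1}):
  m_1 = 1*15 - 0 = 15, d_1 = (228 - 15^2)/1 = 3/1 = 3, a_1 = floor((15 + 15)/3) = 10.
  m_2 = 3*10 - 15 = 15, d_2 = (228 - 15^2)/3 = 3/3 = 1, a_2 = floor((15 + 15)/1) = 30.
  m_3 = 1*30 - 15 = 15, d_3 = (228 - 15^2)/1 = 3/1 = 3: (m_3, d_3) = (m_1, d_1) = (15, 3), so from here the quotients repeat a_1, a_2; the period length is 2.
Hence the expansion of sqrt(228) is a_0 = 15 followed by the repeating block 10, 30 (period 2).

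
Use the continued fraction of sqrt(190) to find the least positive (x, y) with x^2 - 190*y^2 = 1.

(x, y) = (52021, 3774)

First expand sqrt(190) as a continued fraction. With x_i = (sqrt(190) + m_i)/d_i and (m_0, d_0) = (0, 1): a_0 = floor(sqrt(190)) = 13, since 13^2 = 169 <= 190 < 196 = 14^2.
Iterate m_{i+1} = d_i*a_i - m_i, d_{i+1} = (190 - m_{i+1}^2)/d_i, a_{i+1} = floor((a_0 + m_{i+1})/d_{i+1}):
  m_1 = 1*13 - 0 = 13, d_1 = (190 - 13^2)/1 = 21/1 = 21, a_1 = floor((13 + 13)/21) = 1.
  m_2 = 21*1 - 13 = 8, d_2 = (190 - 8^2)/21 = 126/21 = 6, a_2 = floor((13 + 8)/6) = 3.
  m_3 = 6*3 - 8 = 10, d_3 = (190 - 10^2)/6 = 90/6 = 15, a_3 = floor((13 + 10)/15) = 1.
  m_4 = 15*1 - 10 = 5, d_4 = (190 - 5^2)/15 = 165/15 = 11, a_4 = floor((13 + 5)/11) = 1.
  m_5 = 11*1 - 5 = 6, d_5 = (190 - 6^2)/11 = 154/11 = 14, a_5 = floor((13 + 6)/14) = 1.
  m_6 = 14*1 - 6 = 8, d_6 = (190 - 8^2)/14 = 126/14 = 9, a_6 = floor((13 + 8)/9) = 2.
  m_7 = 9*2 - 8 = 10, d_7 = (190 - 10^2)/9 = 90/9 = 10, a_7 = floor((13 + 10)/10) = 2.
  m_8 = 10*2 - 10 = 10, d_8 = (190 - 10^2)/10 = 90/10 = 9, a_8 = floor((13 + 10)/9) = 2.
  m_9 = 9*2 - 10 = 8, d_9 = (190 - 8^2)/9 = 126/9 = 14, a_9 = floor((13 + 8)/14) = 1.
  m_10 = 14*1 - 8 = 6, d_10 = (190 - 6^2)/14 = 154/14 = 11, a_10 = floor((13 + 6)/11) = 1.
  m_11 = 11*1 - 6 = 5, d_11 = (190 - 5^2)/11 = 165/11 = 15, a_11 = floor((13 + 5)/15) = 1.
  m_12 = 15*1 - 5 = 10, d_12 = (190 - 10^2)/15 = 90/15 = 6, a_12 = floor((13 + 10)/6) = 3.
  m_13 = 6*3 - 10 = 8, d_13 = (190 - 8^2)/6 = 126/6 = 21, a_13 = floor((13 + 8)/21) = 1.
  m_14 = 21*1 - 8 = 13, d_14 = (190 - 13^2)/21 = 21/21 = 1, a_14 = floor((13 + 13)/1) = 26.
  m_15 = 1*26 - 13 = 13, d_15 = (190 - 13^2)/1 = 21/1 = 21: (m_15, d_15) = (m_1, d_1) = (13, 21), so from here the quotients repeat a_1, ..., a_14; the period length is 14.
So sqrt(190) = [13; (1, 3, 1, 1, 1, 2, 2, 2, 1, 1, 1, 3, 1, 26)] with period length k = 14.
k is even, so the fundamental solution of x^2 - 190y^2 = 1 is (p_{k-1}, q_{k-1}) = (p_13, q_13); compute convergents through index 13.
Convergents (p_i = a_i*p_{i-1} + p_{i-2}, q_i = a_i*q_{i-1} + q_{i-2} with p_{-2}=0, p_{-1}=1, q_{-2}=1, q_{-1}=0):
  i=0: a_0=13, p_0 = 13*1 + 0 = 13, q_0 = 13*0 + 1 = 1.
  i=1: a_1=1, p_1 = 1*13 + 1 = 14, q_1 = 1*1 + 0 = 1.
  i=2: a_2=3, p_2 = 3*14 + 13 = 55, q_2 = 3*1 + 1 = 4.
  i=3: a_3=1, p_3 = 1*55 + 14 = 69, q_3 = 1*4 + 1 = 5.
  i=4: a_4=1, p_4 = 1*69 + 55 = 124, q_4 = 1*5 + 4 = 9.
  i=5: a_5=1, p_5 = 1*124 + 69 = 193, q_5 = 1*9 + 5 = 14.
  i=6: a_6=2, p_6 = 2*193 + 124 = 510, q_6 = 2*14 + 9 = 37.
  i=7: a_7=2, p_7 = 2*510 + 193 = 1213, q_7 = 2*37 + 14 = 88.
  i=8: a_8=2, p_8 = 2*1213 + 510 = 2936, q_8 = 2*88 + 37 = 213.
  i=9: a_9=1, p_9 = 1*2936 + 1213 = 4149, q_9 = 1*213 + 88 = 301.
  i=10: a_10=1, p_10 = 1*4149 + 2936 = 7085, q_10 = 1*301 + 213 = 514.
  i=11: a_11=1, p_11 = 1*7085 + 4149 = 11234, q_11 = 1*514 + 301 = 815.
  i=12: a_12=3, p_12 = 3*11234 + 7085 = 40787, q_12 = 3*815 + 514 = 2959.
  i=13: a_13=1, p_13 = 1*40787 + 11234 = 52021, q_13 = 1*2959 + 815 = 3774.
Check: 52021^2 - 190*3774^2 = 2706184441 - 2706184440 = 1, so (x, y) = (52021, 3774) solves the equation, and by the theorem it is the least positive solution.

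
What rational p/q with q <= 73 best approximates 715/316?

Expand x = 715/316 as a continued fraction with the Euclidean algorithm:
  715 = 2*316 + 83, so a_0 = 2.
  316 = 3*83 + 67, so a_1 = 3.
  83 = 1*67 + 16, so a_2 = 1.
  67 = 4*16 + 3, so a_3 = 4.
  16 = 5*3 + 1, so a_4 = 5.
  3 = 3*1 + 0, so a_5 = 3.
so x = [2; 3, 1, 4, 5, 3].
Convergents (p_i = a_i*p_{i-1} + p_{i-2}, q_i = a_i*q_{i-1} + q_{i-2} with p_{-2}=0, p_{-1}=1, q_{-2}=1, q_{-1}=0), until the denominator exceeds 73:
  i=0: a_0=2, p_0 = 2*1 + 0 = 2, q_0 = 2*0 + 1 = 1.
  i=1: a_1=3, p_1 = 3*2 + 1 = 7, q_1 = 3*1 + 0 = 3.
  i=2: a_2=1, p_2 = 1*7 + 2 = 9, q_2 = 1*3 + 1 = 4.
  i=3: a_3=4, p_3 = 4*9 + 7 = 43, q_3 = 4*4 + 3 = 19.
  i=4: a_4=5, p_4 = 5*43 + 9 = 224, q_4 = 5*19 + 4 = 99.
q_4 = 99 > 73, so the last convergent with denominator <= 73 is p_3/q_3 = 43/19.
The closest fraction with denominator <= 73 is either p_3/q_3 or the intermediate fraction (k*p_3 + p_2)/(k*q_3 + q_2) with the largest k >= 1 whose denominator stays <= 73; these approach x as k grows, and every other convergent or intermediate fraction in range is farther away.
Largest k: floor((73 - q_2)/q_3) = floor((73 - 4)/19) = 3.
That gives (3*43 + 9)/(3*19 + 4) = 138/61.
Compare the errors: |x - 43/19| = |715*19 - 43*316|/(316*19) = 3/6004, and |x - 138/61| = |715*61 - 138*316|/(316*61) = 7/19276.
Cross-multiplying, 7*6004 = 42028 < 57828 = 3*19276, so 7/19276 is smaller: the intermediate fraction 138/61 is closer to x than 43/19.

138/61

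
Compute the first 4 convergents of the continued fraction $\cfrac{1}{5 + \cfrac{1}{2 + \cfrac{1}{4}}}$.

0/1, 1/5, 2/11, 9/49

Using the convergent recurrence p_i = a_i*p_{i-1} + p_{i-2}, q_i = a_i*q_{i-1} + q_{i-2} with p_{-2}=0, p_{-1}=1, q_{-2}=1, q_{-1}=0:
  i=0: a_0=0, p_0 = 0*1 + 0 = 0, q_0 = 0*0 + 1 = 1.
  i=1: a_1=5, p_1 = 5*0 + 1 = 1, q_1 = 5*1 + 0 = 5.
  i=2: a_2=2, p_2 = 2*1 + 0 = 2, q_2 = 2*5 + 1 = 11.
  i=3: a_3=4, p_3 = 4*2 + 1 = 9, q_3 = 4*11 + 5 = 49.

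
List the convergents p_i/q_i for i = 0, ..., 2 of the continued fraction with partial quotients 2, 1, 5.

2/1, 3/1, 17/6

Using the convergent recurrence p_i = a_i*p_{i-1} + p_{i-2}, q_i = a_i*q_{i-1} + q_{i-2} with p_{-2}=0, p_{-1}=1, q_{-2}=1, q_{-1}=0:
  i=0: a_0=2, p_0 = 2*1 + 0 = 2, q_0 = 2*0 + 1 = 1.
  i=1: a_1=1, p_1 = 1*2 + 1 = 3, q_1 = 1*1 + 0 = 1.
  i=2: a_2=5, p_2 = 5*3 + 2 = 17, q_2 = 5*1 + 1 = 6.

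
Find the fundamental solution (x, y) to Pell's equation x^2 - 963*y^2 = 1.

(x, y) = (962, 31)

First expand sqrt(963) as a continued fraction. With x_i = (sqrt(963) + m_i)/d_i and (m_0, d_0) = (0, 1): a_0 = floor(sqrt(963)) = 31, since 31^2 = 961 <= 963 < 1024 = 32^2.
Iterate m_{i+1} = d_i*a_i - m_i, d_{i+1} = (963 - m_{i+1}^2)/d_i, a_{i+1} = floor((a_0 + m_{i+1})/d_{i+1}):
  m_1 = 1*31 - 0 = 31, d_1 = (963 - 31^2)/1 = 2/1 = 2, a_1 = floor((31 + 31)/2) = 31.
  m_2 = 2*31 - 31 = 31, d_2 = (963 - 31^2)/2 = 2/2 = 1, a_2 = floor((31 + 31)/1) = 62.
  m_3 = 1*62 - 31 = 31, d_3 = (963 - 31^2)/1 = 2/1 = 2: (m_3, d_3) = (m_1, d_1) = (31, 2), so from here the quotients repeat a_1, a_2; the period length is 2.
So sqrt(963) = [31; (31, 62)] with period length k = 2.
k is even, so the fundamental solution of x^2 - 963y^2 = 1 is (p_{k-1}, q_{k-1}) = (p_1, q_1); compute convergents through index 1.
Convergents (p_i = a_i*p_{i-1} + p_{i-2}, q_i = a_i*q_{i-1} + q_{i-2} with p_{-2}=0, p_{-1}=1, q_{-2}=1, q_{-1}=0):
  i=0: a_0=31, p_0 = 31*1 + 0 = 31, q_0 = 31*0 + 1 = 1.
  i=1: a_1=31, p_1 = 31*31 + 1 = 962, q_1 = 31*1 + 0 = 31.
Check: 962^2 - 963*31^2 = 925444 - 925443 = 1, so (x, y) = (962, 31) solves the equation, and by the theorem it is the least positive solution.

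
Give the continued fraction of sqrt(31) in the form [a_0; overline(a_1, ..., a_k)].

[5; overline(1, 1, 3, 5, 3, 1, 1, 10)]

Write x_i = (sqrt(31) + m_i)/d_i with (m_0, d_0) = (0, 1). a_0 = floor(sqrt(31)) = 5, since 5^2 = 25 <= 31 < 36 = 6^2.
Iterate m_{i+1} = d_i*a_i - m_i, d_{i+1} = (31 - m_{i+1}^2)/d_i, a_{i+1} = floor((a_0 + m_{i+1})/d_{i+1}):
  m_1 = 1*5 - 0 = 5, d_1 = (31 - 5^2)/1 = 6/1 = 6, a_1 = floor((5 + 5)/6) = 1.
  m_2 = 6*1 - 5 = 1, d_2 = (31 - 1^2)/6 = 30/6 = 5, a_2 = floor((5 + 1)/5) = 1.
  m_3 = 5*1 - 1 = 4, d_3 = (31 - 4^2)/5 = 15/5 = 3, a_3 = floor((5 + 4)/3) = 3.
  m_4 = 3*3 - 4 = 5, d_4 = (31 - 5^2)/3 = 6/3 = 2, a_4 = floor((5 + 5)/2) = 5.
  m_5 = 2*5 - 5 = 5, d_5 = (31 - 5^2)/2 = 6/2 = 3, a_5 = floor((5 + 5)/3) = 3.
  m_6 = 3*3 - 5 = 4, d_6 = (31 - 4^2)/3 = 15/3 = 5, a_6 = floor((5 + 4)/5) = 1.
  m_7 = 5*1 - 4 = 1, d_7 = (31 - 1^2)/5 = 30/5 = 6, a_7 = floor((5 + 1)/6) = 1.
  m_8 = 6*1 - 1 = 5, d_8 = (31 - 5^2)/6 = 6/6 = 1, a_8 = floor((5 + 5)/1) = 10.
  m_9 = 1*10 - 5 = 5, d_9 = (31 - 5^2)/1 = 6/1 = 6: (m_9, d_9) = (m_1, d_1) = (5, 6), so from here the quotients repeat a_1, ..., a_8; the period length is 8.
Hence the expansion of sqrt(31) is a_0 = 5 followed by the repeating block 1, 1, 3, 5, 3, 1, 1, 10 (period 8).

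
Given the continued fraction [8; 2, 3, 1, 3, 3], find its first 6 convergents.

8/1, 17/2, 59/7, 76/9, 287/34, 937/111

Using the convergent recurrence p_i = a_i*p_{i-1} + p_{i-2}, q_i = a_i*q_{i-1} + q_{i-2} with p_{-2}=0, p_{-1}=1, q_{-2}=1, q_{-1}=0:
  i=0: a_0=8, p_0 = 8*1 + 0 = 8, q_0 = 8*0 + 1 = 1.
  i=1: a_1=2, p_1 = 2*8 + 1 = 17, q_1 = 2*1 + 0 = 2.
  i=2: a_2=3, p_2 = 3*17 + 8 = 59, q_2 = 3*2 + 1 = 7.
  i=3: a_3=1, p_3 = 1*59 + 17 = 76, q_3 = 1*7 + 2 = 9.
  i=4: a_4=3, p_4 = 3*76 + 59 = 287, q_4 = 3*9 + 7 = 34.
  i=5: a_5=3, p_5 = 3*287 + 76 = 937, q_5 = 3*34 + 9 = 111.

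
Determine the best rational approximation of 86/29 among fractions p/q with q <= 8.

Expand x = 86/29 as a continued fraction with the Euclidean algorithm:
  86 = 2*29 + 28, so a_0 = 2.
  29 = 1*28 + 1, so a_1 = 1.
  28 = 28*1 + 0, so a_2 = 28.
so x = [2; 1, 28].
Convergents (p_i = a_i*p_{i-1} + p_{i-2}, q_i = a_i*q_{i-1} + q_{i-2} with p_{-2}=0, p_{-1}=1, q_{-2}=1, q_{-1}=0), until the denominator exceeds 8:
  i=0: a_0=2, p_0 = 2*1 + 0 = 2, q_0 = 2*0 + 1 = 1.
  i=1: a_1=1, p_1 = 1*2 + 1 = 3, q_1 = 1*1 + 0 = 1.
  i=2: a_2=28, p_2 = 28*3 + 2 = 86, q_2 = 28*1 + 1 = 29.
q_2 = 29 > 8, so the last convergent with denominator <= 8 is p_1/q_1 = 3/1.
The closest fraction with denominator <= 8 is either p_1/q_1 or the intermediate fraction (k*p_1 + p_0)/(k*q_1 + q_0) with the largest k >= 1 whose denominator stays <= 8; these approach x as k grows, and every other convergent or intermediate fraction in range is farther away.
Largest k: floor((8 - q_0)/q_1) = floor((8 - 1)/1) = 7.
That gives (7*3 + 2)/(7*1 + 1) = 23/8.
Compare the errors: |x - 3/1| = |86*1 - 3*29|/(29*1) = 1/29, and |x - 23/8| = |86*8 - 23*29|/(29*8) = 21/232.
Cross-multiplying, 1*232 = 232 < 609 = 21*29, so 1/29 is smaller: the convergent 3/1 is closer to x than 23/8.

3/1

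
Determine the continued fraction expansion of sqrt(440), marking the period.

Write x_i = (sqrt(440) + m_i)/d_i with (m_0, d_0) = (0, 1). a_0 = floor(sqrt(440)) = 20, since 20^2 = 400 <= 440 < 441 = 21^2.
Iterate m_{i+1} = d_i*a_i - m_i, d_{i+1} = (440 - m_{i+1}^2)/d_i, a_{i+1} = floor((a_0 + m_{i+1})/d_{i+1}):
  m_1 = 1*20 - 0 = 20, d_1 = (440 - 20^2)/1 = 40/1 = 40, a_1 = floor((20 + 20)/40) = 1.
  m_2 = 40*1 - 20 = 20, d_2 = (440 - 20^2)/40 = 40/40 = 1, a_2 = floor((20 + 20)/1) = 40.
  m_3 = 1*40 - 20 = 20, d_3 = (440 - 20^2)/1 = 40/1 = 40: (m_3, d_3) = (m_1, d_1) = (20, 40), so from here the quotients repeat a_1, a_2; the period length is 2.
Hence the expansion of sqrt(440) is a_0 = 20 followed by the repeating block 1, 40 (period 2).

[20; (1, 40)]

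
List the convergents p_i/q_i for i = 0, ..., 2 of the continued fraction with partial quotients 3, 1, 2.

3/1, 4/1, 11/3

Using the convergent recurrence p_i = a_i*p_{i-1} + p_{i-2}, q_i = a_i*q_{i-1} + q_{i-2} with p_{-2}=0, p_{-1}=1, q_{-2}=1, q_{-1}=0:
  i=0: a_0=3, p_0 = 3*1 + 0 = 3, q_0 = 3*0 + 1 = 1.
  i=1: a_1=1, p_1 = 1*3 + 1 = 4, q_1 = 1*1 + 0 = 1.
  i=2: a_2=2, p_2 = 2*4 + 3 = 11, q_2 = 2*1 + 1 = 3.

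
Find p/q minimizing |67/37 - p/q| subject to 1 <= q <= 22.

38/21

Expand x = 67/37 as a continued fraction with the Euclidean algorithm:
  67 = 1*37 + 30, so a_0 = 1.
  37 = 1*30 + 7, so a_1 = 1.
  30 = 4*7 + 2, so a_2 = 4.
  7 = 3*2 + 1, so a_3 = 3.
  2 = 2*1 + 0, so a_4 = 2.
so x = [1; 1, 4, 3, 2].
Convergents (p_i = a_i*p_{i-1} + p_{i-2}, q_i = a_i*q_{i-1} + q_{i-2} with p_{-2}=0, p_{-1}=1, q_{-2}=1, q_{-1}=0), until the denominator exceeds 22:
  i=0: a_0=1, p_0 = 1*1 + 0 = 1, q_0 = 1*0 + 1 = 1.
  i=1: a_1=1, p_1 = 1*1 + 1 = 2, q_1 = 1*1 + 0 = 1.
  i=2: a_2=4, p_2 = 4*2 + 1 = 9, q_2 = 4*1 + 1 = 5.
  i=3: a_3=3, p_3 = 3*9 + 2 = 29, q_3 = 3*5 + 1 = 16.
  i=4: a_4=2, p_4 = 2*29 + 9 = 67, q_4 = 2*16 + 5 = 37.
q_4 = 37 > 22, so the last convergent with denominator <= 22 is p_3/q_3 = 29/16.
The closest fraction with denominator <= 22 is either p_3/q_3 or the intermediate fraction (k*p_3 + p_2)/(k*q_3 + q_2) with the largest k >= 1 whose denominator stays <= 22; these approach x as k grows, and every other convergent or intermediate fraction in range is farther away.
Largest k: floor((22 - q_2)/q_3) = floor((22 - 5)/16) = 1.
That gives (1*29 + 9)/(1*16 + 5) = 38/21.
Compare the errors: |x - 29/16| = |67*16 - 29*37|/(37*16) = 1/592, and |x - 38/21| = |67*21 - 38*37|/(37*21) = 1/777.
Cross-multiplying, 1*592 = 592 < 777 = 1*777, so 1/777 is smaller: the intermediate fraction 38/21 is closer to x than 29/16.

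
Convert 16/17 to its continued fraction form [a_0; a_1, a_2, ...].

Run the Euclidean algorithm on 16 and 17; the successive quotients are the partial quotients a_0, a_1, ... (each step inverts the fractional part left over by the previous one):
  16 = 0*17 + 16, so a_0 = 0.
  17 = 1*16 + 1, so a_1 = 1.
  16 = 16*1 + 0, so a_2 = 16.
The remainder reaches 0 after 3 divisions, so the expansion has 3 partial quotients, read off in order.

[0; 1, 16]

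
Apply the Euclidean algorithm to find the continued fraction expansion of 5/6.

Run the Euclidean algorithm on 5 and 6; the successive quotients are the partial quotients a_0, a_1, ... (each step inverts the fractional part left over by the previous one):
  5 = 0*6 + 5, so a_0 = 0.
  6 = 1*5 + 1, so a_1 = 1.
  5 = 5*1 + 0, so a_2 = 5.
The remainder reaches 0 after 3 divisions, so the expansion has 3 partial quotients, read off in order.

[0; 1, 5]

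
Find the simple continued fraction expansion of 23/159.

[0; 6, 1, 10, 2]

Run the Euclidean algorithm on 23 and 159; the successive quotients are the partial quotients a_0, a_1, ... (each step inverts the fractional part left over by the previous one):
  23 = 0*159 + 23, so a_0 = 0.
  159 = 6*23 + 21, so a_1 = 6.
  23 = 1*21 + 2, so a_2 = 1.
  21 = 10*2 + 1, so a_3 = 10.
  2 = 2*1 + 0, so a_4 = 2.
The remainder reaches 0 after 5 divisions, so the expansion has 5 partial quotients, read off in order.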